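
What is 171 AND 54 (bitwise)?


0b10101011 & 0b110110 = 0b100010 = 34

34


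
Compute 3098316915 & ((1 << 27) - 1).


3098316915 & 134217727 = 11309171

11309171


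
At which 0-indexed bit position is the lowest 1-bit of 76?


0b1001100. Lowest set bit at position 2

2


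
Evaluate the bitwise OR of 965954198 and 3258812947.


0b111001100100110100101010010110 | 0b11000010001111011000101000010011 = 0b11111011101111111100101010010111 = 4223650455

4223650455


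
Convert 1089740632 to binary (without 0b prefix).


1089740632 = 1000000111101000001111101011000 in binary

1000000111101000001111101011000


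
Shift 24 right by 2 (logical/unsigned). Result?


0b11000 >> 2 = 0b110 = 6

6


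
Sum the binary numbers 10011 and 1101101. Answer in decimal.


10011 + 1101101 = 10000000 = 128

128


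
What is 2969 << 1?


0b101110011001 << 1 = 0b1011100110010 = 5938

5938


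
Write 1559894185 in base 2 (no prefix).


1559894185 = 1011100111110100001100010101001 in binary

1011100111110100001100010101001


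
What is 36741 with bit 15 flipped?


36741 ^ (1 << 15) = 36741 ^ 32768 = 3973

3973


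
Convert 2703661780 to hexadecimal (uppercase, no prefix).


2703661780 = A1269AD4 hex

A1269AD4


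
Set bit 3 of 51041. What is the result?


51041 | (1 << 3) = 51041 | 8 = 51049

51049


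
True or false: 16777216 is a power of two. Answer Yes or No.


0b1000000000000000000000000. Only one bit set => Yes

Yes


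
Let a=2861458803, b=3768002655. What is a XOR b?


2861458803 ^ 3768002655 = 1243172140

1243172140


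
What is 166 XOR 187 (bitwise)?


0b10100110 ^ 0b10111011 = 0b11101 = 29

29


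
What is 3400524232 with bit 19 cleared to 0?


3400524232 & ~(1 << 19) = 3399999944

3399999944


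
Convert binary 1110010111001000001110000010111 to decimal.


1110010111001000001110000010111 in decimal = 1927552023

1927552023


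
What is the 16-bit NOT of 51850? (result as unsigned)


~0b1100101010001010 = 0b11010101110101 = 13685 (16-bit unsigned)

13685


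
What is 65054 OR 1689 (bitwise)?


0b1111111000011110 | 0b11010011001 = 0b1111111010011111 = 65183

65183


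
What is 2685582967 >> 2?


0b10100000000100101011111001110111 >> 2 = 0b101000000001001010111110011101 = 671395741

671395741


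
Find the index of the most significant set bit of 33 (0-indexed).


0b100001. Highest set bit at position 5

5


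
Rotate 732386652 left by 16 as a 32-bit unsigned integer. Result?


Rotate 0b101011101001110101010101011100 left by 16 (32-bit) = 0b1010101010111000010101110100111 = 1432103847

1432103847


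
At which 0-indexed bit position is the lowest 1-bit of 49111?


0b1011111111010111. Lowest set bit at position 0

0


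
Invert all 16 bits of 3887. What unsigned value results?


3887 ^ 65535 = 61648

61648


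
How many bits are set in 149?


0b10010101 has 4 set bits

4


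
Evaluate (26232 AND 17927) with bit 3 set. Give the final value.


Step 1: 26232 & 17927 = 17920
Step 2: 17920 | (1 << 3) = 17920 | 8 = 17928

17928


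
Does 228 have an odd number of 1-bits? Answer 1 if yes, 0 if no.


0b11100100 has 4 ones => parity 0

0


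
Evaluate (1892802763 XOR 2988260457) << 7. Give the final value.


Step 1: 1892802763 ^ 2988260457 = 3268205730
Step 2: 3268205730 << 7 = 418330333440

418330333440


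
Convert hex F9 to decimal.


F9 hex = 249 decimal

249


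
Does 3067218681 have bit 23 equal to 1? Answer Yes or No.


0b10110110110100100000101011111001, bit 23 = 1. Yes

Yes


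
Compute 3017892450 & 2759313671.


0b10110011111000010110001001100010 & 0b10100100011101111100100100000111 = 0b10100000011000010100000000000010 = 2690727938

2690727938


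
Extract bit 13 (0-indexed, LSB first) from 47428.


0b1011100101000100, position 13 = 1

1


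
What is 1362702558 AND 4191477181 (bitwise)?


0b1010001001110010011000011011110 & 0b11111001110101001101110110111101 = 0b1010001000100000001000010011100 = 1360007324

1360007324


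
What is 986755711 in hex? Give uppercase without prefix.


986755711 = 3AD0B27F hex

3AD0B27F


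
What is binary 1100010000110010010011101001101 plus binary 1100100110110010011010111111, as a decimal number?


1100010000110010010011101001101 + 1100100110110010011010111111 = 1101110101101000100111000001100 = 1857310220

1857310220


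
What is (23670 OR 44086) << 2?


Step 1: 23670 | 44086 = 64630
Step 2: 64630 << 2 = 258520

258520


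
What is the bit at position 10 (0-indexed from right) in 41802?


0b1010001101001010, position 10 = 0

0


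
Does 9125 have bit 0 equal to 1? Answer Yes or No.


0b10001110100101, bit 0 = 1. Yes

Yes


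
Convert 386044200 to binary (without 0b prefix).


386044200 = 10111000000101001000100101000 in binary

10111000000101001000100101000


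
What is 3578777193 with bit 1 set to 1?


3578777193 | (1 << 1) = 3578777193 | 2 = 3578777195

3578777195


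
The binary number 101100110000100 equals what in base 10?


101100110000100 in decimal = 22916

22916


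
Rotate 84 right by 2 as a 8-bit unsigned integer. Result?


Rotate 0b1010100 right by 2 (8-bit) = 0b10101 = 21

21


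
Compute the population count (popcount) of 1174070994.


0b1000101111110101110011011010010 has 18 set bits

18


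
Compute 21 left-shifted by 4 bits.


0b10101 << 4 = 0b101010000 = 336

336


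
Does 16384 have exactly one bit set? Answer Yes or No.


0b100000000000000. Only one bit set => Yes

Yes


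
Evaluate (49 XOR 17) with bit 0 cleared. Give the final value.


Step 1: 49 ^ 17 = 32
Step 2: 32 & ~(1 << 0) = 32

32


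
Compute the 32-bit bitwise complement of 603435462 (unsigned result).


~0b100011111101111011000111000110 = 0b11011100000010000100111000111001 = 3691531833 (32-bit unsigned)

3691531833


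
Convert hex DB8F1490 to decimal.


DB8F1490 hex = 3683587216 decimal

3683587216


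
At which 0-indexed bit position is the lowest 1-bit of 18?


0b10010. Lowest set bit at position 1

1


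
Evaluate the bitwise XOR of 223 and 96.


0b11011111 ^ 0b1100000 = 0b10111111 = 191

191


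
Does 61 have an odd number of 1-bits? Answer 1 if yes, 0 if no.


0b111101 has 5 ones => parity 1

1


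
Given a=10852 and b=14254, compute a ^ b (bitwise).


10852 ^ 14254 = 7626

7626


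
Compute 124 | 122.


0b1111100 | 0b1111010 = 0b1111110 = 126

126


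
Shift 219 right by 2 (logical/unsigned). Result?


0b11011011 >> 2 = 0b110110 = 54

54


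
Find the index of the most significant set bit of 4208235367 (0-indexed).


0b11111010110101001001001101100111. Highest set bit at position 31

31


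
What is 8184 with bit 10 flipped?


8184 ^ (1 << 10) = 8184 ^ 1024 = 7160

7160


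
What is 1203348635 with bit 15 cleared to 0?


1203348635 & ~(1 << 15) = 1203315867

1203315867


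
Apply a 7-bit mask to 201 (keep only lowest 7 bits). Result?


201 & 127 = 73

73


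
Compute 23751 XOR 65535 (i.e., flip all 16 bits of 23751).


23751 ^ 65535 = 41784

41784


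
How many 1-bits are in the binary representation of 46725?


0b1011011010000101 has 8 set bits

8


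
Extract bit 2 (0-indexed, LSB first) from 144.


0b10010000, position 2 = 0

0


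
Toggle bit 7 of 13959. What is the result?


13959 ^ (1 << 7) = 13959 ^ 128 = 13831

13831


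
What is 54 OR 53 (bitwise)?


0b110110 | 0b110101 = 0b110111 = 55

55


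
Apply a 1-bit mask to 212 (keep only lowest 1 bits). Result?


212 & 1 = 0

0


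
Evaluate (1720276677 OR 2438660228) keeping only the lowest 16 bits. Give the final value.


Step 1: 1720276677 | 2438660228 = 4158346949
Step 2: 4158346949 & 65535 = 22213

22213


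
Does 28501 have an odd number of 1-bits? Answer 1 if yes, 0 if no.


0b110111101010101 has 10 ones => parity 0

0


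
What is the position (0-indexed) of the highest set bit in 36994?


0b1001000010000010. Highest set bit at position 15

15


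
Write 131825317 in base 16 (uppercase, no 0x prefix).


131825317 = 7DB7EA5 hex

7DB7EA5


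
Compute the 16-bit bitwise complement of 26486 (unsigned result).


~0b110011101110110 = 0b1001100010001001 = 39049 (16-bit unsigned)

39049


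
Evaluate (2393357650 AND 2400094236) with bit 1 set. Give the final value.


Step 1: 2393357650 & 2400094236 = 2382792720
Step 2: 2382792720 | (1 << 1) = 2382792720 | 2 = 2382792722

2382792722


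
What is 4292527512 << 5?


0b11111111110110101100010110011000 << 5 = 0b1111111111011010110001011001100000000 = 137360880384

137360880384


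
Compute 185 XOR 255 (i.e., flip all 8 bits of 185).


185 ^ 255 = 70

70


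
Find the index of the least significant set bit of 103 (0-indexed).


0b1100111. Lowest set bit at position 0

0


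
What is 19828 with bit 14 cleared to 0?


19828 & ~(1 << 14) = 3444

3444


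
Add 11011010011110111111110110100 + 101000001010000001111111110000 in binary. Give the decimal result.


11011010011110111111110110100 + 101000001010000001111111110000 = 1000011011101111001111110100100 = 1131913124

1131913124


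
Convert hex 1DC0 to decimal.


1DC0 hex = 7616 decimal

7616


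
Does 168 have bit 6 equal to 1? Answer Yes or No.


0b10101000, bit 6 = 0. No

No


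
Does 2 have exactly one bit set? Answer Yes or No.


0b10. Only one bit set => Yes

Yes


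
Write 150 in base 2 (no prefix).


150 = 10010110 in binary

10010110


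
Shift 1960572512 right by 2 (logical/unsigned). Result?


0b1110100110110111111011001100000 >> 2 = 0b11101001101101111110110011000 = 490143128

490143128


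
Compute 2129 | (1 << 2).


2129 | (1 << 2) = 2129 | 4 = 2133

2133


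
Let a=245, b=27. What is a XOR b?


245 ^ 27 = 238

238


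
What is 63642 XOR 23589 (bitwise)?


0b1111100010011010 ^ 0b101110000100101 = 0b1010010010111111 = 42175

42175


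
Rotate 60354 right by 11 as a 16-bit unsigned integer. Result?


Rotate 0b1110101111000010 right by 11 (16-bit) = 0b111100001011101 = 30813

30813


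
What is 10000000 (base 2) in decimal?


10000000 in decimal = 128

128


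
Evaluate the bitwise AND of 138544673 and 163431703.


0b1000010000100000011000100001 & 0b1001101111011100010100010111 = 0b1000000000000000010000000001 = 134218753

134218753


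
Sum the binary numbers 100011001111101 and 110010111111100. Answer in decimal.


100011001111101 + 110010111111100 = 1010110001111001 = 44153

44153


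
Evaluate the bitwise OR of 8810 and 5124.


0b10001001101010 | 0b1010000000100 = 0b11011001101110 = 13934

13934


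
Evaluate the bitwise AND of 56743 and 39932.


0b1101110110100111 & 0b1001101111111100 = 0b1001100110100100 = 39332

39332


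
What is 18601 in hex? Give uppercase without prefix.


18601 = 48A9 hex

48A9


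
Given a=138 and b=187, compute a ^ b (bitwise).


138 ^ 187 = 49

49


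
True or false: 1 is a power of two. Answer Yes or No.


0b1. Only one bit set => Yes

Yes


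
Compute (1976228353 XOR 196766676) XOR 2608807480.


Step 1: 1976228353 ^ 196766676 = 2121314773
Step 2: 2121314773 ^ 2608807480 = 3843002349

3843002349


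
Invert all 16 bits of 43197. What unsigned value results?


43197 ^ 65535 = 22338

22338


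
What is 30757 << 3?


0b111100000100101 << 3 = 0b111100000100101000 = 246056

246056


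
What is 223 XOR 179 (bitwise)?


0b11011111 ^ 0b10110011 = 0b1101100 = 108

108


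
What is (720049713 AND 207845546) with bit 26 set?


Step 1: 720049713 & 207845546 = 140709920
Step 2: 140709920 | (1 << 26) = 140709920 | 67108864 = 207818784

207818784


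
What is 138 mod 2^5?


138 & 31 = 10

10


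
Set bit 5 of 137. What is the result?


137 | (1 << 5) = 137 | 32 = 169

169


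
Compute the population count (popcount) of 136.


0b10001000 has 2 set bits

2


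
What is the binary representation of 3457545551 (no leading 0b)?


3457545551 = 11001110000101011111010101001111 in binary

11001110000101011111010101001111


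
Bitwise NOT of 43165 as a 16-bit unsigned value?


~0b1010100010011101 = 0b101011101100010 = 22370 (16-bit unsigned)

22370


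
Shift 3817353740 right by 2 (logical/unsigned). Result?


0b11100011100010000011001000001100 >> 2 = 0b111000111000100000110010000011 = 954338435

954338435


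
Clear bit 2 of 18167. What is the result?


18167 & ~(1 << 2) = 18163

18163


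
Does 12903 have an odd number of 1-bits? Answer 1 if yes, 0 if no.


0b11001001100111 has 8 ones => parity 0

0


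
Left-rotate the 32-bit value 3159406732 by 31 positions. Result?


Rotate 0b10111100010100001011100010001100 left by 31 (32-bit) = 0b1011110001010000101110001000110 = 1579703366

1579703366


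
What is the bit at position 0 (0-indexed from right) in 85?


0b1010101, position 0 = 1

1


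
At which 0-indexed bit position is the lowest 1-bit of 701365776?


0b101001110011011111111000010000. Lowest set bit at position 4

4


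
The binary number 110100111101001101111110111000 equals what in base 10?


110100111101001101111110111000 in decimal = 888463288

888463288


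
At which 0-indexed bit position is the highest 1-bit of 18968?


0b100101000011000. Highest set bit at position 14

14


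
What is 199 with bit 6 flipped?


199 ^ (1 << 6) = 199 ^ 64 = 135

135


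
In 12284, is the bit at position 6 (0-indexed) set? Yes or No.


0b10111111111100, bit 6 = 1. Yes

Yes


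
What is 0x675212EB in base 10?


675212EB hex = 1733432043 decimal

1733432043


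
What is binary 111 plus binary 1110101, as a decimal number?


111 + 1110101 = 1111100 = 124

124


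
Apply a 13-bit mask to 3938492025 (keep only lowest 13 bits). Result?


3938492025 & 8191 = 7801

7801


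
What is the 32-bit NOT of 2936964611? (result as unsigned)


~0b10101111000011101000011000000011 = 0b1010000111100010111100111111100 = 1358002684 (32-bit unsigned)

1358002684


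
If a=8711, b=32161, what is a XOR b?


8711 ^ 32161 = 24486

24486


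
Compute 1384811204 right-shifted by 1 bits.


0b1010010100010101000101011000100 >> 1 = 0b101001010001010100010101100010 = 692405602

692405602


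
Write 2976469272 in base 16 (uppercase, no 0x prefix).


2976469272 = B1695118 hex

B1695118


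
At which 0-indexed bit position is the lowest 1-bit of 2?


0b10. Lowest set bit at position 1

1


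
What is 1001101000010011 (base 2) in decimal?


1001101000010011 in decimal = 39443

39443


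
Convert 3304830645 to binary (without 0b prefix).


3304830645 = 11000100111110111011011010110101 in binary

11000100111110111011011010110101


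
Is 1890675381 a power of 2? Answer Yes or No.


0b1110000101100010110101010110101. Multiple bits set => No

No


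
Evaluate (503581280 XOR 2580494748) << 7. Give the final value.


Step 1: 503581280 ^ 2580494748 = 2278241276
Step 2: 2278241276 << 7 = 291614883328

291614883328


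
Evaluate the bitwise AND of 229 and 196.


0b11100101 & 0b11000100 = 0b11000100 = 196

196


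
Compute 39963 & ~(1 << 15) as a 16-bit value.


39963 & ~(1 << 15) = 7195

7195


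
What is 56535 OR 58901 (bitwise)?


0b1101110011010111 | 0b1110011000010101 = 0b1111111011010111 = 65239

65239


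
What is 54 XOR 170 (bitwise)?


0b110110 ^ 0b10101010 = 0b10011100 = 156

156


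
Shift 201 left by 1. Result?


0b11001001 << 1 = 0b110010010 = 402

402


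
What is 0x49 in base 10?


49 hex = 73 decimal

73


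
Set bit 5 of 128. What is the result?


128 | (1 << 5) = 128 | 32 = 160

160


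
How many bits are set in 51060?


0b1100011101110100 has 9 set bits

9


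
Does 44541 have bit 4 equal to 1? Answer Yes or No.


0b1010110111111101, bit 4 = 1. Yes

Yes


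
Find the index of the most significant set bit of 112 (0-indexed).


0b1110000. Highest set bit at position 6

6


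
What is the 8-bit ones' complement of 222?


222 ^ 255 = 33

33


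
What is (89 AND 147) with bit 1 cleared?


Step 1: 89 & 147 = 17
Step 2: 17 & ~(1 << 1) = 17

17


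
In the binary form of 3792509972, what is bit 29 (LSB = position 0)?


0b11100010000011010001110000010100, position 29 = 1

1


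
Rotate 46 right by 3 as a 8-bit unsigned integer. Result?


Rotate 0b101110 right by 3 (8-bit) = 0b11000101 = 197

197


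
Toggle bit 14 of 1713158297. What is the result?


1713158297 ^ (1 << 14) = 1713158297 ^ 16384 = 1713174681

1713174681


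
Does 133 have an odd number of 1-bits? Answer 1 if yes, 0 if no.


0b10000101 has 3 ones => parity 1

1


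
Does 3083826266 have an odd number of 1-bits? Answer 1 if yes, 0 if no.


0b10110111110011110111010001011010 has 20 ones => parity 0

0


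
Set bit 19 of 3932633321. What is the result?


3932633321 | (1 << 19) = 3932633321 | 524288 = 3933157609

3933157609


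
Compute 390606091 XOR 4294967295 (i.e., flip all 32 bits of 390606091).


390606091 ^ 4294967295 = 3904361204

3904361204


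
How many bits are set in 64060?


0b1111101000111100 has 10 set bits

10


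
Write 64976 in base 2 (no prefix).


64976 = 1111110111010000 in binary

1111110111010000


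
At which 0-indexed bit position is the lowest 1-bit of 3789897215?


0b11100001111001010011110111111111. Lowest set bit at position 0

0


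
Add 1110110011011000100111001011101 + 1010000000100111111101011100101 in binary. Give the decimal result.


1110110011011000100111001011101 + 1010000000100111111101011100101 = 11000110100000000100100101000010 = 3330296130

3330296130


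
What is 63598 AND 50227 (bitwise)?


0b1111100001101110 & 0b1100010000110011 = 0b1100000000100010 = 49186

49186


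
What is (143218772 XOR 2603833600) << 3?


Step 1: 143218772 ^ 2603833600 = 2478440788
Step 2: 2478440788 << 3 = 19827526304

19827526304


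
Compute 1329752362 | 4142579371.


0b1001111010000100110100100101010 | 0b11110110111010101011111010101011 = 0b11111111111010101111111110101011 = 4293590955

4293590955


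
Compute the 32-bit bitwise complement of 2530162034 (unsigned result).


~0b10010110110011110011010101110010 = 0b1101001001100001100101010001101 = 1764805261 (32-bit unsigned)

1764805261


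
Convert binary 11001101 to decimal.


11001101 in decimal = 205

205


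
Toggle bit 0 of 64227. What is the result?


64227 ^ (1 << 0) = 64227 ^ 1 = 64226

64226


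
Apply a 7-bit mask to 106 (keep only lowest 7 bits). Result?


106 & 127 = 106

106


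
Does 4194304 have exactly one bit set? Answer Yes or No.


0b10000000000000000000000. Only one bit set => Yes

Yes


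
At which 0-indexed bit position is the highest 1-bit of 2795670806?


0b10100110101000101000110100010110. Highest set bit at position 31

31


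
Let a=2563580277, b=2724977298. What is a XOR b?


2563580277 ^ 2724977298 = 984021991

984021991


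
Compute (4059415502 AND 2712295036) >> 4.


Step 1: 4059415502 & 2712295036 = 2711634508
Step 2: 2711634508 >> 4 = 169477156

169477156


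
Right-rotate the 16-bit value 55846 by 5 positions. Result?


Rotate 0b1101101000100110 right by 5 (16-bit) = 0b11011011010001 = 14033

14033


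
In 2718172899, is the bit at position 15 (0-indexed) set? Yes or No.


0b10100010000001000000011011100011, bit 15 = 0. No

No


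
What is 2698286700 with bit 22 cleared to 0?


2698286700 & ~(1 << 22) = 2694092396

2694092396


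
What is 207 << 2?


0b11001111 << 2 = 0b1100111100 = 828

828


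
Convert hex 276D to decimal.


276D hex = 10093 decimal

10093


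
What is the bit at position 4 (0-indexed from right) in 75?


0b1001011, position 4 = 0

0


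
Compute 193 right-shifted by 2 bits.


0b11000001 >> 2 = 0b110000 = 48

48


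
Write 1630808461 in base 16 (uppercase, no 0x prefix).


1630808461 = 6134298D hex

6134298D


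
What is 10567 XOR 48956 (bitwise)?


0b10100101000111 ^ 0b1011111100111100 = 0b1001011001111011 = 38523

38523


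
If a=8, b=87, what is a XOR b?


8 ^ 87 = 95

95


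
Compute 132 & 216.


0b10000100 & 0b11011000 = 0b10000000 = 128

128


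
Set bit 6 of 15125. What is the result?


15125 | (1 << 6) = 15125 | 64 = 15189

15189


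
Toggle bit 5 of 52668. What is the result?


52668 ^ (1 << 5) = 52668 ^ 32 = 52636

52636


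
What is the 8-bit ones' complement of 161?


161 ^ 255 = 94

94


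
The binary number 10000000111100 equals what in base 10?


10000000111100 in decimal = 8252

8252


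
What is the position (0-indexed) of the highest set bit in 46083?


0b1011010000000011. Highest set bit at position 15

15


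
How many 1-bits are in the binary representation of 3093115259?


0b10111000010111010011000101111011 has 18 set bits

18


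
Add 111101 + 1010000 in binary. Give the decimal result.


111101 + 1010000 = 10001101 = 141

141


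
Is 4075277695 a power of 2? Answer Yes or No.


0b11110010111001111100110101111111. Multiple bits set => No

No


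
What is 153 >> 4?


0b10011001 >> 4 = 0b1001 = 9

9


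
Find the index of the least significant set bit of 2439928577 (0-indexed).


0b10010001011011100101101100000001. Lowest set bit at position 0

0


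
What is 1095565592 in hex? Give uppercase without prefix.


1095565592 = 414D0118 hex

414D0118


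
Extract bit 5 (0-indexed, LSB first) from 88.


0b1011000, position 5 = 0

0


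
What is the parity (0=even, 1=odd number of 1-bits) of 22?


0b10110 has 3 ones => parity 1

1


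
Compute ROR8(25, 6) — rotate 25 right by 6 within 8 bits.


Rotate 0b11001 right by 6 (8-bit) = 0b1100100 = 100

100


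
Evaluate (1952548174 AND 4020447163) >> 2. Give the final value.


Step 1: 1952548174 & 4020447163 = 1679885578
Step 2: 1679885578 >> 2 = 419971394

419971394


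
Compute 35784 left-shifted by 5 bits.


0b1000101111001000 << 5 = 0b100010111100100000000 = 1145088

1145088


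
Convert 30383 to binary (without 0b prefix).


30383 = 111011010101111 in binary

111011010101111


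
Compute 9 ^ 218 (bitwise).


0b1001 ^ 0b11011010 = 0b11010011 = 211

211


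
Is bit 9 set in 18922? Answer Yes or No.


0b100100111101010, bit 9 = 0. No

No


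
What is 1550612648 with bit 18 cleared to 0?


1550612648 & ~(1 << 18) = 1550350504

1550350504


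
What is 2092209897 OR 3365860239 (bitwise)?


0b1111100101101001001011011101001 | 0b11001000100111101111001110001111 = 0b11111100101111101111011111101111 = 4240373743

4240373743


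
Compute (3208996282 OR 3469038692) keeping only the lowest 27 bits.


Step 1: 3208996282 | 3469038692 = 4291130878
Step 2: 4291130878 & 134217727 = 130381310

130381310


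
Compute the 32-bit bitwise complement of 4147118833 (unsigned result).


~0b11110111001100000000001011110001 = 0b1000110011111111110100001110 = 147848462 (32-bit unsigned)

147848462


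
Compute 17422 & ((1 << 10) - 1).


17422 & 1023 = 14

14


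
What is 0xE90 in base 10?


E90 hex = 3728 decimal

3728


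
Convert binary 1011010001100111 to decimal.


1011010001100111 in decimal = 46183

46183


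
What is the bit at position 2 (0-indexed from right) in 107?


0b1101011, position 2 = 0

0


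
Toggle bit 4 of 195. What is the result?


195 ^ (1 << 4) = 195 ^ 16 = 211

211


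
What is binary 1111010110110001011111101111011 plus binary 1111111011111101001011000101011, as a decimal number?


1111010110110001011111101111011 + 1111111011111101001011000101011 = 11111010010101110101010110100110 = 4200027558

4200027558


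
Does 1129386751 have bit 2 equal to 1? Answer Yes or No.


0b1000011010100010001001011111111, bit 2 = 1. Yes

Yes


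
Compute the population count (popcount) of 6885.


0b1101011100101 has 8 set bits

8


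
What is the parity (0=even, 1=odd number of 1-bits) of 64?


0b1000000 has 1 ones => parity 1

1


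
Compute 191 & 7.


0b10111111 & 0b111 = 0b111 = 7

7


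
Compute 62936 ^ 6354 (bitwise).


0b1111010111011000 ^ 0b1100011010010 = 0b1110110100001010 = 60682

60682


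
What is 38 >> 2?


0b100110 >> 2 = 0b1001 = 9

9


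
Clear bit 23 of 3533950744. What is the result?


3533950744 & ~(1 << 23) = 3525562136

3525562136


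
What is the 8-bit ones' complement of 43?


43 ^ 255 = 212

212


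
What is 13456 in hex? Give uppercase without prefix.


13456 = 3490 hex

3490


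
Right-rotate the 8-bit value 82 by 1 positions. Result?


Rotate 0b1010010 right by 1 (8-bit) = 0b101001 = 41

41


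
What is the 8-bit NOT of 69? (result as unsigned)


~0b1000101 = 0b10111010 = 186 (8-bit unsigned)

186


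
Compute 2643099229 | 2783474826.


0b10011101100010100111111001011101 | 0b10100101111010000111010010001010 = 0b10111101111010100111111011011111 = 3186261727

3186261727


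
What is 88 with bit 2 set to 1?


88 | (1 << 2) = 88 | 4 = 92

92


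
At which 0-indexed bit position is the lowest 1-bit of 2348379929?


0b10001011111110010110111100011001. Lowest set bit at position 0

0


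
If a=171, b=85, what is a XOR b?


171 ^ 85 = 254

254


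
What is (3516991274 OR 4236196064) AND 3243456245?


Step 1: 3516991274 | 4236196064 = 4261363690
Step 2: 4261363690 & 3243456245 = 3243456224

3243456224


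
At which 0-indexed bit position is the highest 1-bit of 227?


0b11100011. Highest set bit at position 7

7


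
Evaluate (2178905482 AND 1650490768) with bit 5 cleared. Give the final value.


Step 1: 2178905482 & 1650490768 = 4224384
Step 2: 4224384 & ~(1 << 5) = 4224384

4224384


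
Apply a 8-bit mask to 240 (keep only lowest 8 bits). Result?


240 & 255 = 240

240


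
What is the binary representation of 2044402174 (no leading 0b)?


2044402174 = 1111001110110110001100111111110 in binary

1111001110110110001100111111110


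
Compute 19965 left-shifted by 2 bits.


0b100110111111101 << 2 = 0b10011011111110100 = 79860

79860


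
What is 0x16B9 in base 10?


16B9 hex = 5817 decimal

5817


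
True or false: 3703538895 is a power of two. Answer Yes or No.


0b11011100101111111000010011001111. Multiple bits set => No

No


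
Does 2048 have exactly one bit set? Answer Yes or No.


0b100000000000. Only one bit set => Yes

Yes


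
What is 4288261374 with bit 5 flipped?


4288261374 ^ (1 << 5) = 4288261374 ^ 32 = 4288261342

4288261342


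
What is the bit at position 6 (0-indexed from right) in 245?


0b11110101, position 6 = 1

1


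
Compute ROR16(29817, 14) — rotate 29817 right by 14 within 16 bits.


Rotate 0b111010001111001 right by 14 (16-bit) = 0b1101000111100101 = 53733

53733


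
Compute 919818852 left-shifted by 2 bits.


0b110110110100110101001001100100 << 2 = 0b11011011010011010100100110010000 = 3679275408

3679275408


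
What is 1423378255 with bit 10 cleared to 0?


1423378255 & ~(1 << 10) = 1423377231

1423377231


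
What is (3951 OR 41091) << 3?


Step 1: 3951 | 41091 = 45039
Step 2: 45039 << 3 = 360312

360312


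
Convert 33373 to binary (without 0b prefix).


33373 = 1000001001011101 in binary

1000001001011101


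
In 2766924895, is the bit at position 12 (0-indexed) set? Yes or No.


0b10100100111010111110110001011111, bit 12 = 0. No

No


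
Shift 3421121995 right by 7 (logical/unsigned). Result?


0b11001011111010100010110111001011 >> 7 = 0b1100101111101010001011011 = 26727515

26727515


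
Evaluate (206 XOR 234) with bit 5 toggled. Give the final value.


Step 1: 206 ^ 234 = 36
Step 2: 36 ^ (1 << 5) = 36 ^ 32 = 4

4


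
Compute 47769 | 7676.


0b1011101010011001 | 0b1110111111100 = 0b1011111111111101 = 49149

49149


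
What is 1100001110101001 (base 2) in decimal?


1100001110101001 in decimal = 50089

50089


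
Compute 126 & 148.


0b1111110 & 0b10010100 = 0b10100 = 20

20


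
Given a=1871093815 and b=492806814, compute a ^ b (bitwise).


1871093815 ^ 492806814 = 1926824617

1926824617


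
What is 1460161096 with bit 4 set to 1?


1460161096 | (1 << 4) = 1460161096 | 16 = 1460161112

1460161112


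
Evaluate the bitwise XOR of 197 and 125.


0b11000101 ^ 0b1111101 = 0b10111000 = 184

184


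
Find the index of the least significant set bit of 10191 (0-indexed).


0b10011111001111. Lowest set bit at position 0

0


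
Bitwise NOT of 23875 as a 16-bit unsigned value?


~0b101110101000011 = 0b1010001010111100 = 41660 (16-bit unsigned)

41660


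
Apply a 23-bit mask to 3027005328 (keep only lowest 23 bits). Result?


3027005328 & 8388607 = 7106448

7106448


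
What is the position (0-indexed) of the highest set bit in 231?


0b11100111. Highest set bit at position 7

7


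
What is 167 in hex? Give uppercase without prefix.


167 = A7 hex

A7


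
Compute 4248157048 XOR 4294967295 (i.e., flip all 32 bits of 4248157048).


4248157048 ^ 4294967295 = 46810247

46810247


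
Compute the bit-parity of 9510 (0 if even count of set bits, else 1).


0b10010100100110 has 6 ones => parity 0

0


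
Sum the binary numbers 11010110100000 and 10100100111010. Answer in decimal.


11010110100000 + 10100100111010 = 101111011011010 = 24282

24282


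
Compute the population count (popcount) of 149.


0b10010101 has 4 set bits

4


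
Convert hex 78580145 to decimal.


78580145 hex = 2019033413 decimal

2019033413


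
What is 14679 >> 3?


0b11100101010111 >> 3 = 0b11100101010 = 1834

1834


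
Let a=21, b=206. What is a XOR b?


21 ^ 206 = 219

219


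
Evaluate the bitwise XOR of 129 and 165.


0b10000001 ^ 0b10100101 = 0b100100 = 36

36


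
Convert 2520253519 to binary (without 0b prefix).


2520253519 = 10010110001110000000010001001111 in binary

10010110001110000000010001001111


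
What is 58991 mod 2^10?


58991 & 1023 = 623

623


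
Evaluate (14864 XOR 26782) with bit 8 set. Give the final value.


Step 1: 14864 ^ 26782 = 21134
Step 2: 21134 | (1 << 8) = 21134 | 256 = 21390

21390


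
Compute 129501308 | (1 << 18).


129501308 | (1 << 18) = 129501308 | 262144 = 129763452

129763452


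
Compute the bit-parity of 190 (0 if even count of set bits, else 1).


0b10111110 has 6 ones => parity 0

0


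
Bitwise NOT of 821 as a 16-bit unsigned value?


~0b1100110101 = 0b1111110011001010 = 64714 (16-bit unsigned)

64714


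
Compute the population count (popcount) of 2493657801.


0b10010100101000100011001011001001 has 13 set bits

13


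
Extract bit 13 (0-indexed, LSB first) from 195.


0b11000011, position 13 = 0

0


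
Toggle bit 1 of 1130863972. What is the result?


1130863972 ^ (1 << 1) = 1130863972 ^ 2 = 1130863974

1130863974


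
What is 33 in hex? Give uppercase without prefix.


33 = 21 hex

21


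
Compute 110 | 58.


0b1101110 | 0b111010 = 0b1111110 = 126

126


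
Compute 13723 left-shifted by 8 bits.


0b11010110011011 << 8 = 0b1101011001101100000000 = 3513088

3513088


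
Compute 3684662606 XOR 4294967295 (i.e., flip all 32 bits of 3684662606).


3684662606 ^ 4294967295 = 610304689

610304689


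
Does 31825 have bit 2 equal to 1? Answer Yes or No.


0b111110001010001, bit 2 = 0. No

No


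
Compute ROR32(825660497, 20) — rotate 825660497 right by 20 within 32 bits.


Rotate 0b110001001101101001010001010001 right by 20 (32-bit) = 0b1101001010001010001001100010011 = 1766134547

1766134547


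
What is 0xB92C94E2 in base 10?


B92C94E2 hex = 3106706658 decimal

3106706658


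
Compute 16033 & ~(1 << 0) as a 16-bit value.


16033 & ~(1 << 0) = 16032

16032


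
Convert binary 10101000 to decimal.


10101000 in decimal = 168

168


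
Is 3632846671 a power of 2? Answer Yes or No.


0b11011000100010001101011101001111. Multiple bits set => No

No


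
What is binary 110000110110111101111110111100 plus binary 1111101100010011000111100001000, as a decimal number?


110000110110111101111110111100 + 1111101100010011000111100001000 = 10101110011001010110111011000100 = 2925883076

2925883076


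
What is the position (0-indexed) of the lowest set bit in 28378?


0b110111011011010. Lowest set bit at position 1

1


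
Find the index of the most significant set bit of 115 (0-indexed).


0b1110011. Highest set bit at position 6

6


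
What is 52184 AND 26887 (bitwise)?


0b1100101111011000 & 0b110100100000111 = 0b100100100000000 = 18688

18688


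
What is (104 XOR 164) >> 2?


Step 1: 104 ^ 164 = 204
Step 2: 204 >> 2 = 51

51


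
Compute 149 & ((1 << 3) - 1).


149 & 7 = 5

5


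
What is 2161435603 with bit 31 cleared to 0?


2161435603 & ~(1 << 31) = 13951955

13951955


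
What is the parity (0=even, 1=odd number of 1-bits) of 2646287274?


0b10011101101110110010001110101010 has 18 ones => parity 0

0


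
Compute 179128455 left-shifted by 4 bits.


0b1010101011010100100010000111 << 4 = 0b10101010110101001000100001110000 = 2866055280

2866055280


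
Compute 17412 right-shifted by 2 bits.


0b100010000000100 >> 2 = 0b1000100000001 = 4353

4353


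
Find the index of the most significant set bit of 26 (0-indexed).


0b11010. Highest set bit at position 4

4


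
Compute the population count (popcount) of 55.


0b110111 has 5 set bits

5


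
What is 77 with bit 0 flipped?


77 ^ (1 << 0) = 77 ^ 1 = 76

76


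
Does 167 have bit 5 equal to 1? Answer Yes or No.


0b10100111, bit 5 = 1. Yes

Yes


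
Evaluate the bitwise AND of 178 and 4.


0b10110010 & 0b100 = 0b0 = 0

0


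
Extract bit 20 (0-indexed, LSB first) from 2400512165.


0b10001111000101001110100010100101, position 20 = 1

1


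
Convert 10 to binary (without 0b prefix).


10 = 1010 in binary

1010


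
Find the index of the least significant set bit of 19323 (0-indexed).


0b100101101111011. Lowest set bit at position 0

0


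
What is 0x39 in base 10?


39 hex = 57 decimal

57


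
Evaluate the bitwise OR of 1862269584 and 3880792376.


0b1101110111111111111101010010000 | 0b11100111010100000011000100111000 = 0b11101111111111111111101110111000 = 4026530744

4026530744


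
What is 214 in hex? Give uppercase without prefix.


214 = D6 hex

D6


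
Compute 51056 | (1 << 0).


51056 | (1 << 0) = 51056 | 1 = 51057

51057


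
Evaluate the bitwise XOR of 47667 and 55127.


0b1011101000110011 ^ 0b1101011101010111 = 0b110110101100100 = 28004

28004


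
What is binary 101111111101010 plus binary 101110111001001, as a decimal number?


101111111101010 + 101110111001001 = 1011110110110011 = 48563

48563


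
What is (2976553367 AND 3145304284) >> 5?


Step 1: 2976553367 & 3145304284 = 2976417940
Step 2: 2976417940 >> 5 = 93013060

93013060


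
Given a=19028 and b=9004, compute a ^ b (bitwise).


19028 ^ 9004 = 27000

27000


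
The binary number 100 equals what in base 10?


100 in decimal = 4

4


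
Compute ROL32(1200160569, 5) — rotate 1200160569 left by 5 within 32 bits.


Rotate 0b1000111100010001111111100111001 left by 5 (32-bit) = 0b11110001000111111110011100101000 = 4045399848

4045399848


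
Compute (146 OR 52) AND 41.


Step 1: 146 | 52 = 182
Step 2: 182 & 41 = 32

32


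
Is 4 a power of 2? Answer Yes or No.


0b100. Only one bit set => Yes

Yes


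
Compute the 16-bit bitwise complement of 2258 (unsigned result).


~0b100011010010 = 0b1111011100101101 = 63277 (16-bit unsigned)

63277


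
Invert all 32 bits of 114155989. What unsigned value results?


114155989 ^ 4294967295 = 4180811306

4180811306


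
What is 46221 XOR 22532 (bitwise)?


0b1011010010001101 ^ 0b101100000000100 = 0b1110110010001001 = 60553

60553


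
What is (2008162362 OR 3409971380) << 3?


Step 1: 2008162362 | 3409971380 = 4294060222
Step 2: 4294060222 << 3 = 34352481776

34352481776


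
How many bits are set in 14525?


0b11100010111101 has 9 set bits

9


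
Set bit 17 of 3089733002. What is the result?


3089733002 | (1 << 17) = 3089733002 | 131072 = 3089864074

3089864074


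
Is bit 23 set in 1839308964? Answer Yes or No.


0b1101101101000011010000010100100, bit 23 = 1. Yes

Yes


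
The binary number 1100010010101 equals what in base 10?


1100010010101 in decimal = 6293

6293


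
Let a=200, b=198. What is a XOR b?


200 ^ 198 = 14

14


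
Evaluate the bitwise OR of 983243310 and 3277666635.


0b111010100110110001101000101110 | 0b11000011010111010011100101001011 = 0b11111011110111110011101101101111 = 4225710959

4225710959


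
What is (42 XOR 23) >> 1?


Step 1: 42 ^ 23 = 61
Step 2: 61 >> 1 = 30

30


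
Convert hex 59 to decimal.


59 hex = 89 decimal

89


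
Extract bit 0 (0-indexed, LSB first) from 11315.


0b10110000110011, position 0 = 1

1


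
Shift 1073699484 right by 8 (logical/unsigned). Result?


0b111111111111110101101010011100 >> 8 = 0b1111111111111101011010 = 4194138

4194138


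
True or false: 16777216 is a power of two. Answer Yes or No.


0b1000000000000000000000000. Only one bit set => Yes

Yes


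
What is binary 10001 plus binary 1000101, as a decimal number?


10001 + 1000101 = 1010110 = 86

86


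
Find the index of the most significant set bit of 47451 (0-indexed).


0b1011100101011011. Highest set bit at position 15

15


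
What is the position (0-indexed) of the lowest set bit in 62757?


0b1111010100100101. Lowest set bit at position 0

0


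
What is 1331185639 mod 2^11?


1331185639 & 2047 = 2023

2023


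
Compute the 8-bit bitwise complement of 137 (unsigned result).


~0b10001001 = 0b1110110 = 118 (8-bit unsigned)

118


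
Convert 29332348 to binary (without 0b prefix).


29332348 = 1101111111001001101111100 in binary

1101111111001001101111100


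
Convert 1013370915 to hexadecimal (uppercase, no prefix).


1013370915 = 3C66D023 hex

3C66D023


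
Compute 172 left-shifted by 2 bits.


0b10101100 << 2 = 0b1010110000 = 688

688


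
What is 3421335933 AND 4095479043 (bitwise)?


0b11001011111011010111000101111101 & 0b11110100000111000000110100000011 = 0b11000000000011000000000100000001 = 3222012161

3222012161


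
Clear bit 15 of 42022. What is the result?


42022 & ~(1 << 15) = 9254

9254


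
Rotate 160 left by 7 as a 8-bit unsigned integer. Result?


Rotate 0b10100000 left by 7 (8-bit) = 0b1010000 = 80

80


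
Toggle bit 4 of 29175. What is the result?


29175 ^ (1 << 4) = 29175 ^ 16 = 29159

29159


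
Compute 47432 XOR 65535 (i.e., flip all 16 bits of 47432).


47432 ^ 65535 = 18103

18103
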